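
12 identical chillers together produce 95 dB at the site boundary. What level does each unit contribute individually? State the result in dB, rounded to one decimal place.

Dividing the total intensity by 12 lowers the level by 10·log₁₀ 12 = 10.792 dB: L₁ = 95 − 10.792.

84.2 dB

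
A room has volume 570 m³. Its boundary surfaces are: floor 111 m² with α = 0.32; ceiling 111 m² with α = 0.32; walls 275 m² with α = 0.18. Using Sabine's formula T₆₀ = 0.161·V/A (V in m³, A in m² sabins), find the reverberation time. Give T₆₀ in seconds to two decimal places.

Summing Sᵢαᵢ: 111·0.32 + 111·0.32 + 275·0.18 = 120.54 m².
T₆₀ = 0.161·V/A = 0.161·570/120.54 = 0.761 s.

0.76 s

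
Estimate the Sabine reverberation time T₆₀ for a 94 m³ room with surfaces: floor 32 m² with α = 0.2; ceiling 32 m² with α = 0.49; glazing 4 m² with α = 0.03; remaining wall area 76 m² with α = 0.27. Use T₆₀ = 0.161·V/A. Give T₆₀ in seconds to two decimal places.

0.35 s

Summing Sᵢαᵢ: 32·0.2 + 32·0.49 + 4·0.03 + 76·0.27 = 42.72 m².
T₆₀ = 0.161 × 94 / 42.72 = 0.354 s.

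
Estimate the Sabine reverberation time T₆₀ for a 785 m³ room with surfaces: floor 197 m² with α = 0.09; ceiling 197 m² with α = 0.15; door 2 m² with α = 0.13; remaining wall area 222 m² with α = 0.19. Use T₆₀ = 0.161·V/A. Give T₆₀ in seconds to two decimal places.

Summing Sᵢαᵢ: 197·0.09 + 197·0.15 + 2·0.13 + 222·0.19 = 89.72 m².
T₆₀ = 0.161 × 785 / 89.72 = 1.409 s.

1.41 s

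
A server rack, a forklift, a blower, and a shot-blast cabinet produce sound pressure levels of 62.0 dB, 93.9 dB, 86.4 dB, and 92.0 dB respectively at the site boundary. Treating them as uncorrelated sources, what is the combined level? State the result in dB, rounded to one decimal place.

96.5 dB

Incoherent sources combine by intensity addition: L_total = 10·log₁₀(Σ 10^(L_i/10)).
Σ 10^(L/10) = 10^(62.0/10) + 10^(93.9/10) + 10^(86.4/10) + 10^(92.0/10) = 4.478e+09.
L_total = 10·log₁₀(4.478e+09) = 96.51 dB.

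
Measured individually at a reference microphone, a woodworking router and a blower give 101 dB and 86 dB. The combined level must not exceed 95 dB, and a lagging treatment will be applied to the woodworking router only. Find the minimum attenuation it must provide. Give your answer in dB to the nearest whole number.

7 dB

Fixed contribution from the other source: Σ 10^(L/10) = 10^(86/10) = 3.981e+08 (86.00 dB).
The limit corresponds to 10^(95/10) = 3.162e+09; subtracting the fixed part leaves 2.764e+09 for the woodworking router, i.e. 94.42 dB.
So the woodworking router must be reduced from 101 to 94.42 dB: IL = 6.58 dB.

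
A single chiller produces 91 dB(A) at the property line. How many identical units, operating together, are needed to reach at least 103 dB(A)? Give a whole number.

16

N identical sources give L₁ + 10·log₁₀ N, so require 10·log₁₀ N ≥ 103 − 91 = 12.0 dB.
N ≥ 10^(12.0/10) = 15.849, so N = 16.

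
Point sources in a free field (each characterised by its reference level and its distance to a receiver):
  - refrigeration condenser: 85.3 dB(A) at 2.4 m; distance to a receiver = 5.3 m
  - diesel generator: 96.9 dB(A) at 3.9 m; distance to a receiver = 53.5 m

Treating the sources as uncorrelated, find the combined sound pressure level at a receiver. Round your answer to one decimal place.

Propagate each source to the receiver with L = L_ref − 20·log₁₀(r/r_ref), then add intensities.
refrigeration condenser: 85.3 − 20·log₁₀(5.3/2.4) = 85.3 − 6.88 = 78.42 dB(A).
diesel generator: 96.9 − 20·log₁₀(53.5/3.9) = 96.9 − 22.75 = 74.15 dB(A).
Σ 10^(L/10) = 9.551e+07 → L_total = 10·log₁₀(9.551e+07) = 79.80 dB(A).

79.8 dB(A)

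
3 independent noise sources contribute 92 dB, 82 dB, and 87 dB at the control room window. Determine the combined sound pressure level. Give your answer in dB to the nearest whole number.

Incoherent sources combine by intensity addition: L_total = 10·log₁₀(Σ 10^(L_i/10)).
Σ 10^(L/10) = 10^(92/10) + 10^(82/10) + 10^(87/10) = 2.245e+09.
L_total = 10·log₁₀(2.245e+09) = 93.51 dB.

94 dB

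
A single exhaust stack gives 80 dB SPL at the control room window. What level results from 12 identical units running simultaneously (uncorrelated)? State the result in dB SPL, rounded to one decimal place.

L_total = L₁ + 10·log₁₀ N for N identical incoherent sources.
L_total = 80 + 10·log₁₀(12) = 80 + 10.792 = 90.79 dB SPL.

90.8 dB SPL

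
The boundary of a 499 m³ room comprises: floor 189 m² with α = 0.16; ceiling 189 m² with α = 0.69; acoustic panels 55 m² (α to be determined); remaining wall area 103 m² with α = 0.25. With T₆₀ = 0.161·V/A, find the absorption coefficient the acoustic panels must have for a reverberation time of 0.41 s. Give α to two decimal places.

0.17

A = 0.161·V/T₆₀ = 0.161·499/0.41 = 195.95 m² sabins.
Absorption from the other surfaces = 189·0.16 + 189·0.69 + 103·0.25 = 186.40 m², so the acoustic panels must supply 9.55 m² over 55 m².
α = 9.55/55 = 0.174.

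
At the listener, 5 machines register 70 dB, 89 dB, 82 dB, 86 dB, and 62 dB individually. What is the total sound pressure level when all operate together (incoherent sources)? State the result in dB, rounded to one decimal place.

91.3 dB

Incoherent sources combine by intensity addition: L_total = 10·log₁₀(Σ 10^(L_i/10)).
Σ 10^(L/10) = 10^(70/10) + 10^(89/10) + 10^(82/10) + 10^(86/10) + 10^(62/10) = 1.363e+09.
L_total = 10·log₁₀(1.363e+09) = 91.34 dB.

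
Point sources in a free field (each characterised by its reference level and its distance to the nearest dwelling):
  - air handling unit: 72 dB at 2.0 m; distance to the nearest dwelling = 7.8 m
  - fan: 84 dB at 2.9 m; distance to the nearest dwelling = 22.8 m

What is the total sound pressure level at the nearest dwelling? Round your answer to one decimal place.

Propagate each source to the receiver with L = L_ref − 20·log₁₀(r/r_ref), then add intensities.
air handling unit: 72 − 20·log₁₀(7.8/2.0) = 72 − 11.82 = 60.18 dB.
fan: 84 − 20·log₁₀(22.8/2.9) = 84 − 17.91 = 66.09 dB.
Σ 10^(L/10) = 5.106e+06 → L_total = 10·log₁₀(5.106e+06) = 67.08 dB.

67.1 dB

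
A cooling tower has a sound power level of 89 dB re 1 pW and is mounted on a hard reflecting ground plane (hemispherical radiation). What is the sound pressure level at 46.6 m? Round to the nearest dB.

48 dB

The power spreads over a hemisphere of area 2π·r², so L_p = L_w − 10·log₁₀(2π·r²).
2π·r² = 1.364e+04 m², 10·log₁₀ of that is 41.350 dB.
L_p = 89 − 41.350 = 47.65 dB.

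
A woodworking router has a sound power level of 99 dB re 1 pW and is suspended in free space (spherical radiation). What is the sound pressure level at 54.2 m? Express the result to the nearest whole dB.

Free-field spherical radiation: L_p = L_w − 10·log₁₀(4π·r²), r = 54.2 m.
4π·r² = 3.692e+04 m², 10·log₁₀ of that is 45.672 dB.
L_p = 99 − 45.672 = 53.33 dB.

53 dB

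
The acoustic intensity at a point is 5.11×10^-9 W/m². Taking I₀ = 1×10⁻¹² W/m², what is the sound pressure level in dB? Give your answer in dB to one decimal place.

37.1 dB

I/I₀ = 5.11×10^-9/10⁻¹² = 5.11×10^3, and L = 10·log₁₀(I/I₀).
L = 10·(0.7084 + 3) = 37.08 dB.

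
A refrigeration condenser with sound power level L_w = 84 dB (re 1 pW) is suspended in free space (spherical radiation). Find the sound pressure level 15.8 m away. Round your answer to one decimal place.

49.0 dB

L_p = L_w − 10·log₁₀(4π·r²) with r = 15.8 m.
4π·r² = 3137 m², 10·log₁₀ of that is 34.965 dB.
L_p = 84 − 34.965 = 49.03 dB.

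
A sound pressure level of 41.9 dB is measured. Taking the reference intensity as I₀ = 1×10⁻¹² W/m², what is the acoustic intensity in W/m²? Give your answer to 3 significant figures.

1.55e-08 W/m²

L = 10·log₁₀(I/I₀) ⇒ I = I₀·10^(L/10) = 10⁻¹² × 10^4.19.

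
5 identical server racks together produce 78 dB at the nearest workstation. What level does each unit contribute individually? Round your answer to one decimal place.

71.0 dB

5 equal contributions raise the level by 10·log₁₀ 5 = 6.990 dB, so each unit alone gives 78 − 6.990.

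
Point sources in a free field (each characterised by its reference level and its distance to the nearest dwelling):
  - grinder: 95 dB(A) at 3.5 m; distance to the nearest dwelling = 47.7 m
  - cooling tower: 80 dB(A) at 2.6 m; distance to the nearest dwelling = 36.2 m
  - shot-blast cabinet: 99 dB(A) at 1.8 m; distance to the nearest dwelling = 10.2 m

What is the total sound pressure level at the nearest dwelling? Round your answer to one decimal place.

Propagate each source to the receiver with L = L_ref − 20·log₁₀(r/r_ref), then add intensities.
grinder: 95 − 20·log₁₀(47.7/3.5) = 95 − 22.69 = 72.31 dB(A).
cooling tower: 80 − 20·log₁₀(36.2/2.6) = 80 − 22.87 = 57.13 dB(A).
shot-blast cabinet: 99 − 20·log₁₀(10.2/1.8) = 99 − 15.07 = 83.93 dB(A).
Σ 10^(L/10) = 2.649e+08 → L_total = 10·log₁₀(2.649e+08) = 84.23 dB(A).

84.2 dB(A)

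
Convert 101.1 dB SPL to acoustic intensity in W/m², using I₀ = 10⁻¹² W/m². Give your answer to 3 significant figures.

I = I₀·10^(L/10) = 10⁻¹² × 10^(101.1/10) = 10^(-1.890).

0.0129 W/m²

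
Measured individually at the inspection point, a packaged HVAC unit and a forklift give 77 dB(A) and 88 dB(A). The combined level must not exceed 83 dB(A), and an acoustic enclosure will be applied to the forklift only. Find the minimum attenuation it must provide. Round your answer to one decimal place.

6.3 dB

The untreated sources together contribute 10^(77/10) = 5.012e+07, i.e. 77.00 dB(A).
To meet 83 dB(A) overall, the treated forklift may contribute at most 10^(83/10) − 5.012e+07 = 1.494e+08, i.e. 81.74 dB(A).
So the forklift must be reduced from 88 to 81.74 dB(A): IL = 6.26 dB.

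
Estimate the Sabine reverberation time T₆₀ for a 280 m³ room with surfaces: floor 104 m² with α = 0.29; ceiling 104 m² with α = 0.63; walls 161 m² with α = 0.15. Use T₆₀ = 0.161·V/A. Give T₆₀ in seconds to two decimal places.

Total absorption A = 104·0.29 + 104·0.63 + 161·0.15 = 119.83 m² sabins.
T₆₀ = 0.161·V/A = 0.161·280/119.83 = 0.376 s.

0.38 s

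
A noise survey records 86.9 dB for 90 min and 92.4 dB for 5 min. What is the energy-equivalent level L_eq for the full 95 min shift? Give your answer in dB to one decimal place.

The energy average is taken in the linear domain: L_eq = 10·log₁₀[(Σ tᵢ·10^(Lᵢ/10))/T], T = 95 min.
Σ tᵢ·10^(Lᵢ/10) = 90·10^(86.9/10) + 5·10^(92.4/10) = 5.277e+10.
L_eq = 10·log₁₀(5.277e+10/95) = 87.45 dB.

87.4 dB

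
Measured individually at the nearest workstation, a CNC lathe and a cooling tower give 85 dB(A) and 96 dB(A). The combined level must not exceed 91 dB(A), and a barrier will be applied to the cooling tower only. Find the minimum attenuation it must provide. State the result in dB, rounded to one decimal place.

Everything except the cooling tower sums to 10^(85/10) = 3.162e+08 in linear terms, 85.00 dB(A).
To meet 91 dB(A) overall, the treated cooling tower may contribute at most 10^(91/10) − 3.162e+08 = 9.427e+08, i.e. 89.74 dB(A).
So the cooling tower must be reduced from 96 to 89.74 dB(A): IL = 6.26 dB.

6.3 dB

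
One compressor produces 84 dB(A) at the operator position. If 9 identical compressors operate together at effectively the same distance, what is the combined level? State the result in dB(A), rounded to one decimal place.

With 9 equal, uncorrelated contributions the intensity is 9× that of one unit, giving a rise of 10·log₁₀ 9.
L_total = 84 + 10·log₁₀(9) = 84 + 9.542 = 93.54 dB(A).

93.5 dB(A)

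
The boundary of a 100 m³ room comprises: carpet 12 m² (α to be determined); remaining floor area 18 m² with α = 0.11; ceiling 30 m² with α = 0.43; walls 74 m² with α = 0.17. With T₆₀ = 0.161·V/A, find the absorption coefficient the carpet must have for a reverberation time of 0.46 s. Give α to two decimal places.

From T₆₀ = 0.161·V/A, the target T₆₀ = 0.46 s needs A = 0.161·100/0.46 = 35.00 m².
Absorption from the other surfaces = 18·0.11 + 30·0.43 + 74·0.17 = 27.46 m², so the carpet must supply 7.54 m² over 12 m².
α = 7.54/12 = 0.628.

0.63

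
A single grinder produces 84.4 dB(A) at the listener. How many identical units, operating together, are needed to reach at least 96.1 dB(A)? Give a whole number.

N identical sources give L₁ + 10·log₁₀ N, so require 10·log₁₀ N ≥ 96.1 − 84.4 = 11.7 dB.
N ≥ 10^(11.7/10) = 14.791, so N = 15.

15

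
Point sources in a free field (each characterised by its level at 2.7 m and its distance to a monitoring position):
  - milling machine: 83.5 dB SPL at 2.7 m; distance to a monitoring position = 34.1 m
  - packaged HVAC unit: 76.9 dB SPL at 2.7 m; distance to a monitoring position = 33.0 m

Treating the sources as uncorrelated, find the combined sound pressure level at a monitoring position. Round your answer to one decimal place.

Apply inverse-square spreading to bring every level to the receiver, then sum 10^(L/10).
milling machine: 83.5 − 20·log₁₀(34.1/2.7) = 83.5 − 22.03 = 61.47 dB SPL.
packaged HVAC unit: 76.9 − 20·log₁₀(33.0/2.7) = 76.9 − 21.74 = 55.16 dB SPL.
Σ 10^(L/10) = 1.731e+06 → L_total = 10·log₁₀(1.731e+06) = 62.38 dB SPL.

62.4 dB SPL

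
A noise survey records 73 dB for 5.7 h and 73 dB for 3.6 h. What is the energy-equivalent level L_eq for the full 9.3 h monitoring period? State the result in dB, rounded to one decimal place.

73.0 dB

The energy average is taken in the linear domain: L_eq = 10·log₁₀[(Σ tᵢ·10^(Lᵢ/10))/T], T = 9.3 h.
Σ tᵢ·10^(Lᵢ/10) = 5.7·10^(73/10) + 3.6·10^(73/10) = 1.856e+08.
L_eq = 10·log₁₀(1.856e+08/9.3) = 73.00 dB.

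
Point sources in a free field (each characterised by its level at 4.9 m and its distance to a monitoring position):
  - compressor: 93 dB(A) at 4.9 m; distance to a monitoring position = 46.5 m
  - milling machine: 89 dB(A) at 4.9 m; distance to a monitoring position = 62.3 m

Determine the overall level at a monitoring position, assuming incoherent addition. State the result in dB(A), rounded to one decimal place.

Apply inverse-square spreading to bring every level to the receiver, then sum 10^(L/10).
compressor: 93 − 20·log₁₀(46.5/4.9) = 93 − 19.55 = 73.45 dB(A).
milling machine: 89 − 20·log₁₀(62.3/4.9) = 89 − 22.09 = 66.91 dB(A).
Σ 10^(L/10) = 2.707e+07 → L_total = 10·log₁₀(2.707e+07) = 74.32 dB(A).

74.3 dB(A)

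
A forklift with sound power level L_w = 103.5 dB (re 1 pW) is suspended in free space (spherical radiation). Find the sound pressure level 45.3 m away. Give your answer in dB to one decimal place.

Free-field spherical radiation: L_p = L_w − 10·log₁₀(4π·r²), r = 45.3 m.
4π·r² = 2.579e+04 m², 10·log₁₀ of that is 44.114 dB.
L_p = 103.5 − 44.114 = 59.39 dB.

59.4 dB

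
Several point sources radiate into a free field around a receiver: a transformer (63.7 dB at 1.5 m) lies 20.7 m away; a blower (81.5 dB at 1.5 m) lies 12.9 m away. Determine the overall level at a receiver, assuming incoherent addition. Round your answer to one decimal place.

First find each source's level at the receiver (point-source: −20·log₁₀(r/r_ref)), then combine on an intensity basis.
transformer: 63.7 − 20·log₁₀(20.7/1.5) = 63.7 − 22.80 = 40.90 dB.
blower: 81.5 − 20·log₁₀(12.9/1.5) = 81.5 − 18.69 = 62.81 dB.
Σ 10^(L/10) = 1.922e+06 → L_total = 10·log₁₀(1.922e+06) = 62.84 dB.

62.8 dB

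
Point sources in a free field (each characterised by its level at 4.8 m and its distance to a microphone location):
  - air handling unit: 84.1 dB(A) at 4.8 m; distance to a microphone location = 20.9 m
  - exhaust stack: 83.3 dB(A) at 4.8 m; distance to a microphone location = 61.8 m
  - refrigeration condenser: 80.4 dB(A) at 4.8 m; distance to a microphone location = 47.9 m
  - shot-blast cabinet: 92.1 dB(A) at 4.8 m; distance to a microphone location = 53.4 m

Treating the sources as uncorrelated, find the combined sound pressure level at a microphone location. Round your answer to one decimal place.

74.6 dB(A)

Propagate each source to the receiver with L = L_ref − 20·log₁₀(r/r_ref), then add intensities.
air handling unit: 84.1 − 20·log₁₀(20.9/4.8) = 84.1 − 12.78 = 71.32 dB(A).
exhaust stack: 83.3 − 20·log₁₀(61.8/4.8) = 83.3 − 22.19 = 61.11 dB(A).
refrigeration condenser: 80.4 − 20·log₁₀(47.9/4.8) = 80.4 − 19.98 = 60.42 dB(A).
shot-blast cabinet: 92.1 − 20·log₁₀(53.4/4.8) = 92.1 − 20.93 = 71.17 dB(A).
Σ 10^(L/10) = 2.905e+07 → L_total = 10·log₁₀(2.905e+07) = 74.63 dB(A).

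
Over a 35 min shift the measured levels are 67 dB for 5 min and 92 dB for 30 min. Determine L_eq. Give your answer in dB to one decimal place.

The energy average is taken in the linear domain: L_eq = 10·log₁₀[(Σ tᵢ·10^(Lᵢ/10))/T], T = 35 min.
Σ tᵢ·10^(Lᵢ/10) = 5·10^(67/10) + 30·10^(92/10) = 4.757e+10.
L_eq = 10·log₁₀(4.757e+10/35) = 91.33 dB.

91.3 dB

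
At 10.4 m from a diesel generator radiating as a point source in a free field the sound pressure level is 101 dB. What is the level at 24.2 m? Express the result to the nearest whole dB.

Point-source attenuation: ΔL = 20·log₁₀(r₂/r₁) = 20·log₁₀(24.2/10.4) = 7.336 dB.
L₂ = 101 − 20·log₁₀(24.2/10.4) = 101 − 7.336 = 93.66 dB.

94 dB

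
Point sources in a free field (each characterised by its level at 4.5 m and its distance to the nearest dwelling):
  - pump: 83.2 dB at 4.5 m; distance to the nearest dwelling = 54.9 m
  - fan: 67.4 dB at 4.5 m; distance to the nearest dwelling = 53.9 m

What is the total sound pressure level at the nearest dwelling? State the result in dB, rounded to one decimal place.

61.6 dB

Apply inverse-square spreading to bring every level to the receiver, then sum 10^(L/10).
pump: 83.2 − 20·log₁₀(54.9/4.5) = 83.2 − 21.73 = 61.47 dB.
fan: 67.4 − 20·log₁₀(53.9/4.5) = 67.4 − 21.57 = 45.83 dB.
Σ 10^(L/10) = 1.442e+06 → L_total = 10·log₁₀(1.442e+06) = 61.59 dB.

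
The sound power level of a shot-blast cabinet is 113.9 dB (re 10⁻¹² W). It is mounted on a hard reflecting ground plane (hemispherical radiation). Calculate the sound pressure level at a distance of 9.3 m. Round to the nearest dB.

87 dB

The power spreads over a hemisphere of area 2π·r², so L_p = L_w − 10·log₁₀(2π·r²).
2π·r² = 543.4 m², 10·log₁₀ of that is 27.351 dB.
L_p = 113.9 − 27.351 = 86.55 dB.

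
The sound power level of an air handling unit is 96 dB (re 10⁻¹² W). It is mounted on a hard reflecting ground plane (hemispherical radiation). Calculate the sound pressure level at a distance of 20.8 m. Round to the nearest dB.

The power spreads over a hemisphere of area 2π·r², so L_p = L_w − 10·log₁₀(2π·r²).
2π·r² = 2718 m², 10·log₁₀ of that is 34.343 dB.
L_p = 96 − 34.343 = 61.66 dB.

62 dB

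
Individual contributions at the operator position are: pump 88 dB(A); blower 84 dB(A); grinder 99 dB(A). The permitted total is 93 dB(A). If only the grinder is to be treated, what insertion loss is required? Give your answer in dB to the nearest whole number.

9 dB

Fixed contribution from the other sources: Σ 10^(L/10) = 10^(88/10) + 10^(84/10) = 8.821e+08 (89.46 dB(A)).
To meet 93 dB(A) overall, the treated grinder may contribute at most 10^(93/10) − 8.821e+08 = 1.113e+09, i.e. 90.47 dB(A).
Required insertion loss = 99 − 90.47 = 8.53 dB.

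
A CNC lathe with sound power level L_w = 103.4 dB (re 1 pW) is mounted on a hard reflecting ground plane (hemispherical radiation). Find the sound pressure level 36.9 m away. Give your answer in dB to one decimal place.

64.1 dB

Free-field hemispherical radiation: L_p = L_w − 10·log₁₀(2π·r²), r = 36.9 m.
2π·r² = 8555 m², 10·log₁₀ of that is 39.322 dB.
L_p = 103.4 − 39.322 = 64.08 dB.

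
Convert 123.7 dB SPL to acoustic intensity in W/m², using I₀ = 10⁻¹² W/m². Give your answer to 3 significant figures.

2.34 W/m²

L = 10·log₁₀(I/I₀) ⇒ I = I₀·10^(L/10) = 10⁻¹² × 10^12.37.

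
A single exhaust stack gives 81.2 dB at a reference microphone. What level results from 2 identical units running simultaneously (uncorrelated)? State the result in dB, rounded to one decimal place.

L_total = L₁ + 10·log₁₀ N for N identical incoherent sources.
L_total = 81.2 + 10·log₁₀(2) = 81.2 + 3.010 = 84.21 dB.

84.2 dB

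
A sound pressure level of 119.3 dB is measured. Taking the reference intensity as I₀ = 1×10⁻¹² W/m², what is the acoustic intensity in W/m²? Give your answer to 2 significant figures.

L = 10·log₁₀(I/I₀) ⇒ I = I₀·10^(L/10) = 10⁻¹² × 10^11.93.

0.85 W/m²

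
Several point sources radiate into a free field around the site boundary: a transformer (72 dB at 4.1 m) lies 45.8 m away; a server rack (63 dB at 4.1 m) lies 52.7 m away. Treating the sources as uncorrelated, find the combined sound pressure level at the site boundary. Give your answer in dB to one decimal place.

51.4 dB

Propagate each source to the receiver with L = L_ref − 20·log₁₀(r/r_ref), then add intensities.
transformer: 72 − 20·log₁₀(45.8/4.1) = 72 − 20.96 = 51.04 dB.
server rack: 63 − 20·log₁₀(52.7/4.1) = 63 − 22.18 = 40.82 dB.
Σ 10^(L/10) = 1.391e+05 → L_total = 10·log₁₀(1.391e+05) = 51.43 dB.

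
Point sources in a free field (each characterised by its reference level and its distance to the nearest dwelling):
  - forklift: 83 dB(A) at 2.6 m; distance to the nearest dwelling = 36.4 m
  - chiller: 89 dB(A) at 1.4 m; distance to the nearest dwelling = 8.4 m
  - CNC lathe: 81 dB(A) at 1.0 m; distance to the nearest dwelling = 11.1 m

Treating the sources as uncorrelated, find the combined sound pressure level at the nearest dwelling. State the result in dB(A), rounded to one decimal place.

Apply inverse-square spreading to bring every level to the receiver, then sum 10^(L/10).
forklift: 83 − 20·log₁₀(36.4/2.6) = 83 − 22.92 = 60.08 dB(A).
chiller: 89 − 20·log₁₀(8.4/1.4) = 89 − 15.56 = 73.44 dB(A).
CNC lathe: 81 − 20·log₁₀(11.1/1.0) = 81 − 20.91 = 60.09 dB(A).
Σ 10^(L/10) = 2.410e+07 → L_total = 10·log₁₀(2.410e+07) = 73.82 dB(A).

73.8 dB(A)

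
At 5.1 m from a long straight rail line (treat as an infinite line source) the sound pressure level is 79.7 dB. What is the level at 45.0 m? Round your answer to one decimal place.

Line-source attenuation: ΔL = 10·log₁₀(r₂/r₁) = 10·log₁₀(45.0/5.1) = 9.456 dB.
L₂ = 79.7 − 10·log₁₀(45.0/5.1) = 79.7 − 9.456 = 70.24 dB.

70.2 dB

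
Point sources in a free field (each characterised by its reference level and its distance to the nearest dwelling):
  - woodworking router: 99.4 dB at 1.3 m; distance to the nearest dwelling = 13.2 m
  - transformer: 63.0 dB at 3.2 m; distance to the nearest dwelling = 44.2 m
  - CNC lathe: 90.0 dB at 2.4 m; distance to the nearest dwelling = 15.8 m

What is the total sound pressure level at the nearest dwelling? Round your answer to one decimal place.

80.3 dB

Propagate each source to the receiver with L = L_ref − 20·log₁₀(r/r_ref), then add intensities.
woodworking router: 99.4 − 20·log₁₀(13.2/1.3) = 99.4 − 20.13 = 79.27 dB.
transformer: 63.0 − 20·log₁₀(44.2/3.2) = 63.0 − 22.81 = 40.19 dB.
CNC lathe: 90.0 − 20·log₁₀(15.8/2.4) = 90.0 − 16.37 = 73.63 dB.
Σ 10^(L/10) = 1.076e+08 → L_total = 10·log₁₀(1.076e+08) = 80.32 dB.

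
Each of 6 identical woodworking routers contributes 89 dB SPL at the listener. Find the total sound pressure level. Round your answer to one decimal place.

With 6 equal, uncorrelated contributions the intensity is 6× that of one unit, giving a rise of 10·log₁₀ 6.
L_total = 89 + 10·log₁₀(6) = 89 + 7.782 = 96.78 dB SPL.

96.8 dB SPL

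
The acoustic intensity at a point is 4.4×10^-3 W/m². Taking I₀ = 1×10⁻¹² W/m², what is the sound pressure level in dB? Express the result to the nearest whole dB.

96 dB

I/I₀ = 4.4×10^-3/10⁻¹² = 4.4×10^9, and L = 10·log₁₀(I/I₀).
L = 10·(0.6435 + 9) = 96.43 dB.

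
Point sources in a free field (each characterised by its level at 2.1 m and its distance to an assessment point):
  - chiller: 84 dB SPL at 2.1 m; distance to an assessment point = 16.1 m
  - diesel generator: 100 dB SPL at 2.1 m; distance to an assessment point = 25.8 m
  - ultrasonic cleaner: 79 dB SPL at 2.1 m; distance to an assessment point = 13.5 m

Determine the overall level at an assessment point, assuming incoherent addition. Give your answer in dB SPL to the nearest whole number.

Propagate each source to the receiver with L = L_ref − 20·log₁₀(r/r_ref), then add intensities.
chiller: 84 − 20·log₁₀(16.1/2.1) = 84 − 17.69 = 66.31 dB SPL.
diesel generator: 100 − 20·log₁₀(25.8/2.1) = 100 − 21.79 = 78.21 dB SPL.
ultrasonic cleaner: 79 − 20·log₁₀(13.5/2.1) = 79 − 16.16 = 62.84 dB SPL.
Σ 10^(L/10) = 7.245e+07 → L_total = 10·log₁₀(7.245e+07) = 78.60 dB SPL.

79 dB SPL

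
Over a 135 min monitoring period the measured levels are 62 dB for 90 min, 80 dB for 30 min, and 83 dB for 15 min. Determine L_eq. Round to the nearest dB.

The energy average is taken in the linear domain: L_eq = 10·log₁₀[(Σ tᵢ·10^(Lᵢ/10))/T], T = 135 min.
Σ tᵢ·10^(Lᵢ/10) = 90·10^(62/10) + 30·10^(80/10) + 15·10^(83/10) = 6.136e+09.
L_eq = 10·log₁₀(6.136e+09/135) = 76.58 dB.

77 dB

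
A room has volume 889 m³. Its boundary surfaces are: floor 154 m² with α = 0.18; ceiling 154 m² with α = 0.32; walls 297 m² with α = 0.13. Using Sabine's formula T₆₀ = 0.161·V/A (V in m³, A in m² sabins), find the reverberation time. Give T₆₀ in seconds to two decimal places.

A = Σ Sᵢαᵢ = 154·0.18 + 154·0.32 + 297·0.13 = 115.61 m².
T₆₀ = 0.161 × 889 / 115.61 = 1.238 s.

1.24 s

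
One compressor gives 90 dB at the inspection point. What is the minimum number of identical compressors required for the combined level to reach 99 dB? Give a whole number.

The shortfall is 99 − 90 = 9.0 dB, and N units add 10·log₁₀ N, so need 10·log₁₀ N ≥ 9.0.
N ≥ 10^(9.0/10) = 7.943, so N = 8.

8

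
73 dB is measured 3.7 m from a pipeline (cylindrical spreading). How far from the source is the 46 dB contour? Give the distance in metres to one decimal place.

1854.4 m

The 27.0 dB drop corresponds to a distance ratio of 10^(27.0/10) for a line source.
r₂ = 3.7·10^((73−46)/10) = 3.7·10^(27.0/10) = 1854.39 m.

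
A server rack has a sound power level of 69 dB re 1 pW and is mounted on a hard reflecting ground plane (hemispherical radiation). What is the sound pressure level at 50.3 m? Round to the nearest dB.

27 dB

The power spreads over a hemisphere of area 2π·r², so L_p = L_w − 10·log₁₀(2π·r²).
2π·r² = 1.59e+04 m², 10·log₁₀ of that is 42.013 dB.
L_p = 69 − 42.013 = 26.99 dB.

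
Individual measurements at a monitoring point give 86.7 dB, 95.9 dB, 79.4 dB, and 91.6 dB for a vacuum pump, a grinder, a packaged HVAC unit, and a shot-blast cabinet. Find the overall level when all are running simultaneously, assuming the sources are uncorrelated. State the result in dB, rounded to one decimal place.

97.7 dB

For uncorrelated sources the intensities add, so convert each level to linear form, sum, and take 10·log₁₀ of the total.
Σ 10^(L/10) = 10^(86.7/10) + 10^(95.9/10) + 10^(79.4/10) + 10^(91.6/10) = 5.891e+09.
L_total = 10·log₁₀(5.891e+09) = 97.70 dB.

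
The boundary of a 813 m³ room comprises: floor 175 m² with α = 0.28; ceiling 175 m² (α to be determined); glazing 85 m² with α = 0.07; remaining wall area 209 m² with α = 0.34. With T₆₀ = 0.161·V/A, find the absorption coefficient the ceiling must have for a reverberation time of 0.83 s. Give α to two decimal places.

0.18

A = 0.161·V/T₆₀ = 0.161·813/0.83 = 157.70 m² sabins.
Absorption from the other surfaces = 175·0.28 + 85·0.07 + 209·0.34 = 126.01 m², so the ceiling must supply 31.69 m² over 175 m².
α = 31.69/175 = 0.181.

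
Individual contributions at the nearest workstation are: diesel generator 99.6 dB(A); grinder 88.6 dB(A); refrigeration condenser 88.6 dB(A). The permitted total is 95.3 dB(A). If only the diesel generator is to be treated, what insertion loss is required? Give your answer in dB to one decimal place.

Everything except the diesel generator sums to 10^(88.6/10) + 10^(88.6/10) = 1.449e+09 in linear terms, 91.61 dB(A).
To meet 95.3 dB(A) overall, the treated diesel generator may contribute at most 10^(95.3/10) − 1.449e+09 = 1.940e+09, i.e. 92.88 dB(A).
So the diesel generator must be reduced from 99.6 to 92.88 dB(A): IL = 6.72 dB.

6.7 dB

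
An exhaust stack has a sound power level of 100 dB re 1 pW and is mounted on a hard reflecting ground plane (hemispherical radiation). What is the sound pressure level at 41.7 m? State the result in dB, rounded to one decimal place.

L_p = L_w − 10·log₁₀(2π·r²) with r = 41.7 m.
2π·r² = 1.093e+04 m², 10·log₁₀ of that is 40.385 dB.
L_p = 100 − 40.385 = 59.62 dB.

59.6 dB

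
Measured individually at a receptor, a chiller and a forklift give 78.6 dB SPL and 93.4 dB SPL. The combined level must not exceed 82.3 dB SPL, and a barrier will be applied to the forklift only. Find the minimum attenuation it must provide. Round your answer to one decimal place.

13.5 dB

Fixed contribution from the other source: Σ 10^(L/10) = 10^(78.6/10) = 7.244e+07 (78.60 dB SPL).
The limit corresponds to 10^(82.3/10) = 1.698e+08; subtracting the fixed part leaves 9.738e+07 for the forklift, i.e. 79.88 dB SPL.
Required insertion loss = 93.4 − 79.88 = 13.52 dB.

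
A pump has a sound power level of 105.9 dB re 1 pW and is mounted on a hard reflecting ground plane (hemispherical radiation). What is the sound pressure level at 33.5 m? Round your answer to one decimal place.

67.4 dB

Free-field hemispherical radiation: L_p = L_w − 10·log₁₀(2π·r²), r = 33.5 m.
2π·r² = 7051 m², 10·log₁₀ of that is 38.483 dB.
L_p = 105.9 − 38.483 = 67.42 dB.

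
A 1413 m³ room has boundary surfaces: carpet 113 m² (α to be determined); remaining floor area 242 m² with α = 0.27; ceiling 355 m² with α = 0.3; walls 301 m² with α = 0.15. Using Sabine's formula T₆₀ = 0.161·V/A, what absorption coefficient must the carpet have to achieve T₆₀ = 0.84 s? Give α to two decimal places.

0.48

Required total absorption A = 0.161·1413/0.84 = 270.82 m².
Absorption from the other surfaces = 242·0.27 + 355·0.3 + 301·0.15 = 216.99 m², so the carpet must supply 53.83 m² over 113 m².
α = 53.83/113 = 0.476.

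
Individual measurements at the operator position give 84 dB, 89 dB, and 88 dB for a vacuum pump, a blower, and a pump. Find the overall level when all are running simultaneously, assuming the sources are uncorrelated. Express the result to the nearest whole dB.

92 dB

For uncorrelated sources the intensities add, so convert each level to linear form, sum, and take 10·log₁₀ of the total.
Σ 10^(L/10) = 10^(84/10) + 10^(89/10) + 10^(88/10) = 1.676e+09.
L_total = 10·log₁₀(1.676e+09) = 92.24 dB.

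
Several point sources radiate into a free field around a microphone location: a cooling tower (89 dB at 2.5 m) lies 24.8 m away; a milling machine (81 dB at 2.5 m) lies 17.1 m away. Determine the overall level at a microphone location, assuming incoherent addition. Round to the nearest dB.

70 dB

First find each source's level at the receiver (point-source: −20·log₁₀(r/r_ref)), then combine on an intensity basis.
cooling tower: 89 − 20·log₁₀(24.8/2.5) = 89 − 19.93 = 69.07 dB.
milling machine: 81 − 20·log₁₀(17.1/2.5) = 81 − 16.70 = 64.30 dB.
Σ 10^(L/10) = 1.076e+07 → L_total = 10·log₁₀(1.076e+07) = 70.32 dB.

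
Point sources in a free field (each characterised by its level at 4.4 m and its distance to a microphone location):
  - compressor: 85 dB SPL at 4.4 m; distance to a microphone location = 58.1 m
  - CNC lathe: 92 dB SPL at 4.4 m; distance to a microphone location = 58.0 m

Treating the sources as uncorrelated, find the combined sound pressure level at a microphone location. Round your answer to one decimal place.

70.4 dB SPL

Apply inverse-square spreading to bring every level to the receiver, then sum 10^(L/10).
compressor: 85 − 20·log₁₀(58.1/4.4) = 85 − 22.41 = 62.59 dB SPL.
CNC lathe: 92 − 20·log₁₀(58.0/4.4) = 92 − 22.40 = 69.60 dB SPL.
Σ 10^(L/10) = 1.093e+07 → L_total = 10·log₁₀(1.093e+07) = 70.39 dB SPL.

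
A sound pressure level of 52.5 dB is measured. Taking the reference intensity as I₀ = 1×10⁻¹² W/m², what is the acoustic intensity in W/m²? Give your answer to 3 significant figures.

I/I₀ = 10^(52.5/10) = 1.778e+05, so I = 1.778e+05 × 10⁻¹² W/m².

1.78e-07 W/m²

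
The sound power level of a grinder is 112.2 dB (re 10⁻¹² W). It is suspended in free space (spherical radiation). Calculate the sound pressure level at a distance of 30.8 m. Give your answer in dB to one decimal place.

71.4 dB

The power spreads over a sphere of area 4π·r², so L_p = L_w − 10·log₁₀(4π·r²).
4π·r² = 1.192e+04 m², 10·log₁₀ of that is 40.763 dB.
L_p = 112.2 − 40.763 = 71.44 dB.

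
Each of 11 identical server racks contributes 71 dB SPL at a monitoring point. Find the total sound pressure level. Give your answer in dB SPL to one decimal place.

81.4 dB SPL

With 11 equal, uncorrelated contributions the intensity is 11× that of one unit, giving a rise of 10·log₁₀ 11.
L_total = 71 + 10·log₁₀(11) = 71 + 10.414 = 81.41 dB SPL.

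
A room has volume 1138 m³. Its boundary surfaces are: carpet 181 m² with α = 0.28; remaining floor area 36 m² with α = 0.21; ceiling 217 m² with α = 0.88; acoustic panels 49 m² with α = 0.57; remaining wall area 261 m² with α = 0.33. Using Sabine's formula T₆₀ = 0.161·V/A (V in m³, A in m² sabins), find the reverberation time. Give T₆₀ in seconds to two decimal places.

Summing Sᵢαᵢ: 181·0.28 + 36·0.21 + 217·0.88 + 49·0.57 + 261·0.33 = 363.26 m².
T₆₀ = 0.161 × 1138 / 363.26 = 0.504 s.

0.50 s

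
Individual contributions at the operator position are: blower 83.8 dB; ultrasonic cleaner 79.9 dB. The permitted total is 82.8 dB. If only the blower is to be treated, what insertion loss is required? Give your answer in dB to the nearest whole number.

4 dB

Fixed contribution from the other source: Σ 10^(L/10) = 10^(79.9/10) = 9.772e+07 (79.90 dB).
The limit corresponds to 10^(82.8/10) = 1.905e+08; subtracting the fixed part leaves 9.282e+07 for the blower, i.e. 79.68 dB.
Required insertion loss = 83.8 − 79.68 = 4.12 dB.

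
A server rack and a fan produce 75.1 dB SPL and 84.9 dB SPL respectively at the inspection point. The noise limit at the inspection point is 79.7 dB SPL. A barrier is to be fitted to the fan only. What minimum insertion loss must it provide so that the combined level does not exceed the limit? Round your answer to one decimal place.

7.0 dB

The untreated sources together contribute 10^(75.1/10) = 3.236e+07, i.e. 75.10 dB SPL.
To meet 79.7 dB SPL overall, the treated fan may contribute at most 10^(79.7/10) − 3.236e+07 = 6.097e+07, i.e. 77.85 dB SPL.
Required insertion loss = 84.9 − 77.85 = 7.05 dB.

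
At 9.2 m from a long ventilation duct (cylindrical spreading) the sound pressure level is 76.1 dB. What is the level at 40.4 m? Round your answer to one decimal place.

69.7 dB

For a line source, L₂ = L₁ − 10·log₁₀(r₂/r₁).
L₂ = 76.1 − 10·log₁₀(40.4/9.2) = 76.1 − 6.426 = 69.67 dB.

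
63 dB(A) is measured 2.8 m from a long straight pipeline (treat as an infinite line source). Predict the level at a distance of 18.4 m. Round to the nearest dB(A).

For a line source, L₂ = L₁ − 10·log₁₀(r₂/r₁).
L₂ = 63 − 10·log₁₀(18.4/2.8) = 63 − 8.177 = 54.82 dB(A).

55 dB(A)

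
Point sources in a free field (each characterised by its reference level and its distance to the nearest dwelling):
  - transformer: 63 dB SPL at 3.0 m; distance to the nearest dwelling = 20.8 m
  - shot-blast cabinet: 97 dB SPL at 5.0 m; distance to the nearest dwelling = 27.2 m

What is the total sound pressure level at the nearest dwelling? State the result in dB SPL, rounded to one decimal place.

Apply inverse-square spreading to bring every level to the receiver, then sum 10^(L/10).
transformer: 63 − 20·log₁₀(20.8/3.0) = 63 − 16.82 = 46.18 dB SPL.
shot-blast cabinet: 97 − 20·log₁₀(27.2/5.0) = 97 − 14.71 = 82.29 dB SPL.
Σ 10^(L/10) = 1.694e+08 → L_total = 10·log₁₀(1.694e+08) = 82.29 dB SPL.

82.3 dB SPL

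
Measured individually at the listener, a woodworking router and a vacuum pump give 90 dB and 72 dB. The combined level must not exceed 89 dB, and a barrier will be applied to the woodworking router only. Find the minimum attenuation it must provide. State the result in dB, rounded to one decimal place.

1.1 dB

Fixed contribution from the other source: Σ 10^(L/10) = 10^(72/10) = 1.585e+07 (72.00 dB).
The limit corresponds to 10^(89/10) = 7.943e+08; subtracting the fixed part leaves 7.785e+08 for the woodworking router, i.e. 88.91 dB.
So the woodworking router must be reduced from 90 to 88.91 dB: IL = 1.09 dB.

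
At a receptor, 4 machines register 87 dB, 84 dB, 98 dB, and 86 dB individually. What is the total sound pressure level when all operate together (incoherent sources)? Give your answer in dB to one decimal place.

Incoherent sources combine by intensity addition: L_total = 10·log₁₀(Σ 10^(L_i/10)).
Σ 10^(L/10) = 10^(87/10) + 10^(84/10) + 10^(98/10) + 10^(86/10) = 7.460e+09.
L_total = 10·log₁₀(7.460e+09) = 98.73 dB.

98.7 dB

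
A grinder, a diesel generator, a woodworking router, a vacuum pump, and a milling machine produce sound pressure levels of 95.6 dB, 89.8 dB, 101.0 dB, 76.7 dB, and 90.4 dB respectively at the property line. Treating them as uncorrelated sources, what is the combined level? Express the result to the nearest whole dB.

For uncorrelated sources the intensities add, so convert each level to linear form, sum, and take 10·log₁₀ of the total.
Σ 10^(L/10) = 10^(95.6/10) + 10^(89.8/10) + 10^(101.0/10) + 10^(76.7/10) + 10^(90.4/10) = 1.832e+10.
L_total = 10·log₁₀(1.832e+10) = 102.63 dB.

103 dB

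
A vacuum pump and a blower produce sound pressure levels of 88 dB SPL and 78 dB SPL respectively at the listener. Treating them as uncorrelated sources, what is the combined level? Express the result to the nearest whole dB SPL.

88 dB SPL

Incoherent sources combine by intensity addition: L_total = 10·log₁₀(Σ 10^(L_i/10)).
Σ 10^(L/10) = 10^(88/10) + 10^(78/10) = 6.941e+08.
L_total = 10·log₁₀(6.941e+08) = 88.41 dB SPL.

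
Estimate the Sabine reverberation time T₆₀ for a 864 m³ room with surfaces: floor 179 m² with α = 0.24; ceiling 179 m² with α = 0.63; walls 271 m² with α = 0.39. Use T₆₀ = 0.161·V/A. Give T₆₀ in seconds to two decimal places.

0.53 s

Total absorption A = 179·0.24 + 179·0.63 + 271·0.39 = 261.42 m² sabins.
T₆₀ = 0.161 × 864 / 261.42 = 0.532 s.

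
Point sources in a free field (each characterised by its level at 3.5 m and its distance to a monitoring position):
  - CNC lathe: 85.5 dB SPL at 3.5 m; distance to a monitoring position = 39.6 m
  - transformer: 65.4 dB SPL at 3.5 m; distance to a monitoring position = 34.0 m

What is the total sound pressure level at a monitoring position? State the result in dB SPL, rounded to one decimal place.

64.5 dB SPL

Apply inverse-square spreading to bring every level to the receiver, then sum 10^(L/10).
CNC lathe: 85.5 − 20·log₁₀(39.6/3.5) = 85.5 − 21.07 = 64.43 dB SPL.
transformer: 65.4 − 20·log₁₀(34.0/3.5) = 65.4 − 19.75 = 45.65 dB SPL.
Σ 10^(L/10) = 2.808e+06 → L_total = 10·log₁₀(2.808e+06) = 64.48 dB SPL.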